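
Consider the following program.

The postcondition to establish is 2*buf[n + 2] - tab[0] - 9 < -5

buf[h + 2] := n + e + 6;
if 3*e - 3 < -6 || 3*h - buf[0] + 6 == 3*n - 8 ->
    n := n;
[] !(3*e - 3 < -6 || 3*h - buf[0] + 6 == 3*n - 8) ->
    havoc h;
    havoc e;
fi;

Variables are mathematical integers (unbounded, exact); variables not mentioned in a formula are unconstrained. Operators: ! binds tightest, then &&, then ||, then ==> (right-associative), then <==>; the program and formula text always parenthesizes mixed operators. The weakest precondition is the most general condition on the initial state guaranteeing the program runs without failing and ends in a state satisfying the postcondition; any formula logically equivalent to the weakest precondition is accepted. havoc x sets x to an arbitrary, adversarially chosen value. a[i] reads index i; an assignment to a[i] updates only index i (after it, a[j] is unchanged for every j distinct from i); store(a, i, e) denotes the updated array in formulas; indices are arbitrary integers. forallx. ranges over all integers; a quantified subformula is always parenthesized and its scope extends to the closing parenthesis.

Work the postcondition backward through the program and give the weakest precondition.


Working backward. After the program, the postcondition 2*buf[n + 2] - tab[0] - 9 < -5 must hold; in canonical form it is 2*buf[n + 2] < tab[0] + 4.
Then branch requires 2*buf[n + 2] < tab[0] + 4; else branch requires 2*buf[n + 2] < tab[0] + 4.
Before the if: ((3*e < -3 || 3*h == buf[0] + 3*n - 14) ==> 2*buf[n + 2] < tab[0] + 4) && ((!(3*e < -3 || 3*h == buf[0] + 3*n - 14)) ==> 2*buf[n + 2] < tab[0] + 4)
Before buf[h + 2] := n + e + 6: ((3*e < -3 || 3*h == store(buf, h + 2, e + n + 6)[0] + 3*n - 14) ==> 2*store(buf, h + 2, e + n + 6)[n + 2] < tab[0] + 4) && ((!(3*e < -3 || 3*h == store(buf, h + 2, e + n + 6)[0] + 3*n - 14)) ==> 2*store(buf, h + 2, e + n + 6)[n + 2] < tab[0] + 4)
Answer: WP = ((3*e < -3 || 3*h == store(buf, h + 2, e + n + 6)[0] + 3*n - 14) ==> 2*store(buf, h + 2, e + n + 6)[n + 2] < tab[0] + 4) && ((!(3*e < -3 || 3*h == store(buf, h + 2, e + n + 6)[0] + 3*n - 14)) ==> 2*store(buf, h + 2, e + n + 6)[n + 2] < tab[0] + 4)


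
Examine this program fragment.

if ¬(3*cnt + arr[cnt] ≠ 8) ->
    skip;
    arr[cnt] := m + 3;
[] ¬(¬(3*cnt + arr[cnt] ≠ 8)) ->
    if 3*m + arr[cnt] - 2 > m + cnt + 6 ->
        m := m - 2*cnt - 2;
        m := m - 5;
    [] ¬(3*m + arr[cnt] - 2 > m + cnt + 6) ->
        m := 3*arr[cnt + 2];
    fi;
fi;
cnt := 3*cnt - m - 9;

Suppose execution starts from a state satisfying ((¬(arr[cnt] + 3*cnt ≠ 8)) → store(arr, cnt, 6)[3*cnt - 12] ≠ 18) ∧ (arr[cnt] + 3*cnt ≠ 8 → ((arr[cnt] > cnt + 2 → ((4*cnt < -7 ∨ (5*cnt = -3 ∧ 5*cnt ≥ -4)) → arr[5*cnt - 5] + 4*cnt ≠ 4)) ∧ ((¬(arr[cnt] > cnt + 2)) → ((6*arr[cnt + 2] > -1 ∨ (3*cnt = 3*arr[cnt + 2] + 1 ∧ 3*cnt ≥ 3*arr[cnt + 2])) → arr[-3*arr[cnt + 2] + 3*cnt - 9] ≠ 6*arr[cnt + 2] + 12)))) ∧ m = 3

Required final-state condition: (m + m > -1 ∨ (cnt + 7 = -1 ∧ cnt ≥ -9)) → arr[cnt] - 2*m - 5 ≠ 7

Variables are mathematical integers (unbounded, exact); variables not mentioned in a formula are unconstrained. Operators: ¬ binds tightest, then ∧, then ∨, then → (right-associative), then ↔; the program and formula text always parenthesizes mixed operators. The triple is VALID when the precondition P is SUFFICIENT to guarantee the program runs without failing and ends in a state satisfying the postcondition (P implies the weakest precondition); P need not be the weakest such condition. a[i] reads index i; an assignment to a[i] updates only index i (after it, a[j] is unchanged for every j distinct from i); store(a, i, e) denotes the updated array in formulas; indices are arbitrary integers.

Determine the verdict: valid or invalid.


Working backward. After the program, the postcondition (m + m > -1 ∨ (cnt + 7 = -1 ∧ cnt ≥ -9)) → arr[cnt] - 2*m - 5 ≠ 7 must hold; in canonical form it is (2*m > -1 ∨ (cnt = -8 ∧ cnt ≥ -9)) → arr[cnt] ≠ 2*m + 12.
Before cnt := 3*cnt - m - 9: (2*m > -1 ∨ (3*cnt = m + 1 ∧ 3*cnt ≥ m)) → arr[3*cnt - m - 9] ≠ 2*m + 12
Then branch requires (2*m > -1 ∨ (3*cnt = m + 1 ∧ 3*cnt ≥ m)) → store(arr, cnt, m + 3)[3*cnt - m - 9] ≠ 2*m + 12; else branch requires (arr[cnt] + 2*m > cnt + 8 → ((2*m > 4*cnt + 13 ∨ (5*cnt = m - 6 ∧ 5*cnt ≥ m - 7)) → arr[5*cnt - m - 2] + 4*cnt ≠ 2*m - 2)) ∧ ((¬(arr[cnt] + 2*m > cnt + 8)) → ((6*arr[cnt + 2] > -1 ∨ (3*cnt = 3*arr[cnt + 2] + 1 ∧ 3*cnt ≥ 3*arr[cnt + 2])) → arr[-3*arr[cnt + 2] + 3*cnt - 9] ≠ 6*arr[cnt + 2] + 12)).
Before the if: ((¬(arr[cnt] + 3*cnt ≠ 8)) → ((2*m > -1 ∨ (3*cnt = m + 1 ∧ 3*cnt ≥ m)) → store(arr, cnt, m + 3)[3*cnt - m - 9] ≠ 2*m + 12)) ∧ (arr[cnt] + 3*cnt ≠ 8 → ((arr[cnt] + 2*m > cnt + 8 → ((2*m > 4*cnt + 13 ∨ (5*cnt = m - 6 ∧ 5*cnt ≥ m - 7)) → arr[5*cnt - m - 2] + 4*cnt ≠ 2*m - 2)) ∧ ((¬(arr[cnt] + 2*m > cnt + 8)) → ((6*arr[cnt + 2] > -1 ∨ (3*cnt = 3*arr[cnt + 2] + 1 ∧ 3*cnt ≥ 3*arr[cnt + 2])) → arr[-3*arr[cnt + 2] + 3*cnt - 9] ≠ 6*arr[cnt + 2] + 12))))
The weakest precondition is ((¬(arr[cnt] + 3*cnt ≠ 8)) → ((2*m > -1 ∨ (3*cnt = m + 1 ∧ 3*cnt ≥ m)) → store(arr, cnt, m + 3)[3*cnt - m - 9] ≠ 2*m + 12)) ∧ (arr[cnt] + 3*cnt ≠ 8 → ((arr[cnt] + 2*m > cnt + 8 → ((2*m > 4*cnt + 13 ∨ (5*cnt = m - 6 ∧ 5*cnt ≥ m - 7)) → arr[5*cnt - m - 2] + 4*cnt ≠ 2*m - 2)) ∧ ((¬(arr[cnt] + 2*m > cnt + 8)) → ((6*arr[cnt + 2] > -1 ∨ (3*cnt = 3*arr[cnt + 2] + 1 ∧ 3*cnt ≥ 3*arr[cnt + 2])) → arr[-3*arr[cnt + 2] + 3*cnt - 9] ≠ 6*arr[cnt + 2] + 12)))).
Check whether ((¬(arr[cnt] + 3*cnt ≠ 8)) → store(arr, cnt, 6)[3*cnt - 12] ≠ 18) ∧ (arr[cnt] + 3*cnt ≠ 8 → ((arr[cnt] > cnt + 2 → ((4*cnt < -7 ∨ (5*cnt = -3 ∧ 5*cnt ≥ -4)) → arr[5*cnt - 5] + 4*cnt ≠ 4)) ∧ ((¬(arr[cnt] > cnt + 2)) → ((6*arr[cnt + 2] > -1 ∨ (3*cnt = 3*arr[cnt + 2] + 1 ∧ 3*cnt ≥ 3*arr[cnt + 2])) → arr[-3*arr[cnt + 2] + 3*cnt - 9] ≠ 6*arr[cnt + 2] + 12)))) ∧ m = 3 implies it.
Every state satisfying the precondition satisfies the weakest precondition: the implication holds.
Answer: valid


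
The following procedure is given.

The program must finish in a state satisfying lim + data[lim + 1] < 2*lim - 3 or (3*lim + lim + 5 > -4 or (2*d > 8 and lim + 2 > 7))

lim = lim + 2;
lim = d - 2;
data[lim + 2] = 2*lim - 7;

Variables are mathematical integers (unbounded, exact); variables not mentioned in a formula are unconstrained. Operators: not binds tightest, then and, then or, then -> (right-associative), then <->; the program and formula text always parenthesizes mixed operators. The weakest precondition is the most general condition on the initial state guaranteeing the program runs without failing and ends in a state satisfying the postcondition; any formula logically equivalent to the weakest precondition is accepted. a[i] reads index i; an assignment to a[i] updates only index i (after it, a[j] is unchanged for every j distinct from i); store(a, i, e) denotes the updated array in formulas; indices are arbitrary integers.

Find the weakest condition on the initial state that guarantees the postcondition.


Working backward. After the program, the postcondition lim + data[lim + 1] < 2*lim - 3 or (3*lim + lim + 5 > -4 or (2*d > 8 and lim + 2 > 7)) must hold; in canonical form it is data[lim + 1] < lim - 3 or 4*lim > -9 or (2*d > 8 and lim > 5).
Before data[lim + 2] := 2*lim - 7: store(data, lim + 2, 2*lim - 7)[lim + 1] < lim - 3 or 4*lim > -9 or (2*d > 8 and lim > 5)
Before lim := d - 2: store(data, d, 2*d - 11)[d - 1] < d - 5 or 4*d > -1 or (2*d > 8 and d > 7)
Before lim := lim + 2: store(data, d, 2*d - 11)[d - 1] < d - 5 or 4*d > -1 or (2*d > 8 and d > 7)
Answer: WP = store(data, d, 2*d - 11)[d - 1] < d - 5 or 4*d > -1 or (2*d > 8 and d > 7)


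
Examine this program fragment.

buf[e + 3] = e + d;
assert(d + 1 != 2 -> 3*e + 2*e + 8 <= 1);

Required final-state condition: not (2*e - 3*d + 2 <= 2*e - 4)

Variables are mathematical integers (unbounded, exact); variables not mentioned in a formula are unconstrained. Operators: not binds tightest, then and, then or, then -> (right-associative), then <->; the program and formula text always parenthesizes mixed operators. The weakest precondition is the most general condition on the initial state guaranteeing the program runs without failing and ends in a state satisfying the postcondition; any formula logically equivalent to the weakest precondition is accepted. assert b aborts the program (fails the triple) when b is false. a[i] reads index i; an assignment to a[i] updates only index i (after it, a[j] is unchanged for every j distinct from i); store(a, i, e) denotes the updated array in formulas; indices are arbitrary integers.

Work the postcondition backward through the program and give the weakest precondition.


Working backward. After the program, the postcondition not (2*e - 3*d + 2 <= 2*e - 4) must hold; in canonical form it is not (3*d >= 6).
Before assert d + 1 != 2 -> 3*e + 2*e + 8 <= 1: (d != 1 -> 5*e <= -7) and (not (3*d >= 6))
Before buf[e + 3] := e + d: (d != 1 -> 5*e <= -7) and (not (3*d >= 6))
Answer: WP = (d != 1 -> 5*e <= -7) and (not (3*d >= 6))


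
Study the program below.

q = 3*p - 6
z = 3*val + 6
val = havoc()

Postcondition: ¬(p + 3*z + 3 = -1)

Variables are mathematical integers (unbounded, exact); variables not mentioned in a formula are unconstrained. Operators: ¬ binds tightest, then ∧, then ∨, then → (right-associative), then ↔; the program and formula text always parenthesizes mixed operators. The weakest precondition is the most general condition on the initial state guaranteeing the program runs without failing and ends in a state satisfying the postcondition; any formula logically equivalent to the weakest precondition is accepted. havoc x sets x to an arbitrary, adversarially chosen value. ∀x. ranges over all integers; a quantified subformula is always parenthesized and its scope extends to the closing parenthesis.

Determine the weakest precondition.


Working backward. After the program, the postcondition ¬(p + 3*z + 3 = -1) must hold; in canonical form it is ¬(p + 3*z = -4).
Before havoc val: ¬(p + 3*z = -4)
Before z := 3*val + 6: ¬(p + 9*val = -22)
Before q := 3*p - 6: ¬(p + 9*val = -22)
Answer: WP = ¬(p + 9*val = -22)


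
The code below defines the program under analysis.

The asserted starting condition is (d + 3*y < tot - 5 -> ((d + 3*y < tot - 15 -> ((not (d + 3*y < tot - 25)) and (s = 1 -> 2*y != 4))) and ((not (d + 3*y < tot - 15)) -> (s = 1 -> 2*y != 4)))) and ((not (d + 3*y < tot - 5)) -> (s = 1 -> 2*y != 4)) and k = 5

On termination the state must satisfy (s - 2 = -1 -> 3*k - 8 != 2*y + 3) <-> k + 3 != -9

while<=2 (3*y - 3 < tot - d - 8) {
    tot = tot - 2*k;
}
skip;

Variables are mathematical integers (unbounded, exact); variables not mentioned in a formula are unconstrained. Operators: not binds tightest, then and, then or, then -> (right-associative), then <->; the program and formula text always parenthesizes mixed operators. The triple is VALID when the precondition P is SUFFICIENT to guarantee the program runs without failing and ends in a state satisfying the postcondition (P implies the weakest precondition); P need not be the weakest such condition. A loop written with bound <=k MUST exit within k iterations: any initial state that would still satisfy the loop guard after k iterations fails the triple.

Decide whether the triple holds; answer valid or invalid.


Working backward. After the program, the postcondition (s - 2 = -1 -> 3*k - 8 != 2*y + 3) <-> k + 3 != -9 must hold; in canonical form it is (s = 1 -> 3*k != 2*y + 11) <-> k != -12.
Before skip: (s = 1 -> 3*k != 2*y + 11) <-> k != -12
Before the loop (bound <=2), unroll the exhaustion recursion (WP_0 = exit-now case; WP_j = one more guarded iteration, up to j = 2):
  WP_0: (not (d + 3*y < tot - 5)) and ((s = 1 -> 3*k != 2*y + 11) <-> k != -12)
  WP_1: (d + 3*y < tot - 5 -> ((not (d + 2*k + 3*y < tot - 5)) and ((s = 1 -> 3*k != 2*y + 11) <-> k != -12))) and ((not (d + 3*y < tot - 5)) -> ((s = 1 -> 3*k != 2*y + 11) <-> k != -12))
  WP_2: (d + 3*y < tot - 5 -> ((d + 2*k + 3*y < tot - 5 -> ((not (d + 4*k + 3*y < tot - 5)) and ((s = 1 -> 3*k != 2*y + 11) <-> k != -12))) and ((not (d + 2*k + 3*y < tot - 5)) -> ((s = 1 -> 3*k != 2*y + 11) <-> k != -12)))) and ((not (d + 3*y < tot - 5)) -> ((s = 1 -> 3*k != 2*y + 11) <-> k != -12))
So before the loop: (d + 3*y < tot - 5 -> ((d + 2*k + 3*y < tot - 5 -> ((not (d + 4*k + 3*y < tot - 5)) and ((s = 1 -> 3*k != 2*y + 11) <-> k != -12))) and ((not (d + 2*k + 3*y < tot - 5)) -> ((s = 1 -> 3*k != 2*y + 11) <-> k != -12)))) and ((not (d + 3*y < tot - 5)) -> ((s = 1 -> 3*k != 2*y + 11) <-> k != -12))
The weakest precondition is (d + 3*y < tot - 5 -> ((d + 2*k + 3*y < tot - 5 -> ((not (d + 4*k + 3*y < tot - 5)) and ((s = 1 -> 3*k != 2*y + 11) <-> k != -12))) and ((not (d + 2*k + 3*y < tot - 5)) -> ((s = 1 -> 3*k != 2*y + 11) <-> k != -12)))) and ((not (d + 3*y < tot - 5)) -> ((s = 1 -> 3*k != 2*y + 11) <-> k != -12)).
Check whether (d + 3*y < tot - 5 -> ((d + 3*y < tot - 15 -> ((not (d + 3*y < tot - 25)) and (s = 1 -> 2*y != 4))) and ((not (d + 3*y < tot - 15)) -> (s = 1 -> 2*y != 4)))) and ((not (d + 3*y < tot - 5)) -> (s = 1 -> 2*y != 4)) and k = 5 implies it.
Every state satisfying the precondition satisfies the weakest precondition: the implication holds.
Answer: valid


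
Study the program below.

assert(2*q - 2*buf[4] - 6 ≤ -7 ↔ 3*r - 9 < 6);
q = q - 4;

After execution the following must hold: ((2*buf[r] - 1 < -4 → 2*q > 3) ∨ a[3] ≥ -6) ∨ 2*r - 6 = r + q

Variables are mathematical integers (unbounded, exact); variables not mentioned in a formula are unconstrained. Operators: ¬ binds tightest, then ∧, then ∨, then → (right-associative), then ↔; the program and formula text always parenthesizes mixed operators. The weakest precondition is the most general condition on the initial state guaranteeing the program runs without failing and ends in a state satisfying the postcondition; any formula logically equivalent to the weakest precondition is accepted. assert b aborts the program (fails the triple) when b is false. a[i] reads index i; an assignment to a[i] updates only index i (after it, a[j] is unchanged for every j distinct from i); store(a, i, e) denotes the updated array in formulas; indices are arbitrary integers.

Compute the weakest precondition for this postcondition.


Working backward. After the program, the postcondition ((2*buf[r] - 1 < -4 → 2*q > 3) ∨ a[3] ≥ -6) ∨ 2*r - 6 = r + q must hold; in canonical form it is (2*buf[r] < -3 → 2*q > 3) ∨ a[3] ≥ -6 ∨ r = q + 6.
Before q := q - 4: (2*buf[r] < -3 → 2*q > 11) ∨ a[3] ≥ -6 ∨ r = q + 2
Before assert 2*q - 2*buf[4] - 6 ≤ -7 ↔ 3*r - 9 < 6: (2*q ≤ 2*buf[4] - 1 ↔ 3*r < 15) ∧ ((2*buf[r] < -3 → 2*q > 11) ∨ a[3] ≥ -6 ∨ r = q + 2)
Answer: WP = (2*q ≤ 2*buf[4] - 1 ↔ 3*r < 15) ∧ ((2*buf[r] < -3 → 2*q > 11) ∨ a[3] ≥ -6 ∨ r = q + 2)


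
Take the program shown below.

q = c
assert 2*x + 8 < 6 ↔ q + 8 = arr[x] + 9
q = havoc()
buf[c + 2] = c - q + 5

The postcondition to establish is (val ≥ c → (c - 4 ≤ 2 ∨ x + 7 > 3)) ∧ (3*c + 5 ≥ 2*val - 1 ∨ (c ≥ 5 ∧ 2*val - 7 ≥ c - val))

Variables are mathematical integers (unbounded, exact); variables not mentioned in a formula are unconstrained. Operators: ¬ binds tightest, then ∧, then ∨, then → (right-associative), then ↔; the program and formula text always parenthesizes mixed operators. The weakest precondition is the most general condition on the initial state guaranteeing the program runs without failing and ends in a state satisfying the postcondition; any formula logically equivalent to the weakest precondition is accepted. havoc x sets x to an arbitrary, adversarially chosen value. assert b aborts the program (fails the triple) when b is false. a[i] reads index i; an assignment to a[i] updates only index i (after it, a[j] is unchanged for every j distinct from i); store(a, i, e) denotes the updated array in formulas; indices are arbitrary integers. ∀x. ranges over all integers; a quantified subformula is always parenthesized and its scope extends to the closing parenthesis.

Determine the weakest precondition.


Working backward. After the program, the postcondition (val ≥ c → (c - 4 ≤ 2 ∨ x + 7 > 3)) ∧ (3*c + 5 ≥ 2*val - 1 ∨ (c ≥ 5 ∧ 2*val - 7 ≥ c - val)) must hold; in canonical form it is (val ≥ c → (c ≤ 6 ∨ x > -4)) ∧ (3*c ≥ 2*val - 6 ∨ (c ≥ 5 ∧ 3*val ≥ c + 7)).
Before buf[c + 2] := c - q + 5: (val ≥ c → (c ≤ 6 ∨ x > -4)) ∧ (3*c ≥ 2*val - 6 ∨ (c ≥ 5 ∧ 3*val ≥ c + 7))
Before havoc q: (val ≥ c → (c ≤ 6 ∨ x > -4)) ∧ (3*c ≥ 2*val - 6 ∨ (c ≥ 5 ∧ 3*val ≥ c + 7))
Before assert 2*x + 8 < 6 ↔ q + 8 = arr[x] + 9: (2*x < -2 ↔ q = arr[x] + 1) ∧ (val ≥ c → (c ≤ 6 ∨ x > -4)) ∧ (3*c ≥ 2*val - 6 ∨ (c ≥ 5 ∧ 3*val ≥ c + 7))
Before q := c: (2*x < -2 ↔ c = arr[x] + 1) ∧ (val ≥ c → (c ≤ 6 ∨ x > -4)) ∧ (3*c ≥ 2*val - 6 ∨ (c ≥ 5 ∧ 3*val ≥ c + 7))
Answer: WP = (2*x < -2 ↔ c = arr[x] + 1) ∧ (val ≥ c → (c ≤ 6 ∨ x > -4)) ∧ (3*c ≥ 2*val - 6 ∨ (c ≥ 5 ∧ 3*val ≥ c + 7))


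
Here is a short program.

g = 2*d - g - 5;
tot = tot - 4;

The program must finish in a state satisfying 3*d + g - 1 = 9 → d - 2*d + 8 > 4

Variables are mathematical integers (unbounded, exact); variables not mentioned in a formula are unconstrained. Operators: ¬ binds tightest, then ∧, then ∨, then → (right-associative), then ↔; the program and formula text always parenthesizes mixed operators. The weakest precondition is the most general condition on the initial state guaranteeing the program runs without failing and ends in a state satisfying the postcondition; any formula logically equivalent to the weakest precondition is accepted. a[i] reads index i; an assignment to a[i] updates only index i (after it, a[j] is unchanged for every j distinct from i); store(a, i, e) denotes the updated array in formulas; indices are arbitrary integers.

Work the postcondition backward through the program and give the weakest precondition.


Working backward. After the program, the postcondition 3*d + g - 1 = 9 → d - 2*d + 8 > 4 must hold; in canonical form it is 3*d + g = 10 → d < 4.
Before tot := tot - 4: 3*d + g = 10 → d < 4
Before g := 2*d - g - 5: 5*d = g + 15 → d < 4
Answer: WP = 5*d = g + 15 → d < 4


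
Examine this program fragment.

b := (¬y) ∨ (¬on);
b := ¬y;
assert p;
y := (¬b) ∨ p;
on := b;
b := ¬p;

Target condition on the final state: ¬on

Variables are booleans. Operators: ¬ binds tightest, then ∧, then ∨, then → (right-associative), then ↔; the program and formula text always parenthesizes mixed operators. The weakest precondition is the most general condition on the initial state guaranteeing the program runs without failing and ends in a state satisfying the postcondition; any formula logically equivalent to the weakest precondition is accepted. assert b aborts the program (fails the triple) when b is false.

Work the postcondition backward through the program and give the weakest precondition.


Working backward. After the program, ¬on must hold.
Before b := ¬p: ¬on
Before on := b: ¬b
Before y := (¬b) ∨ p: ¬b
Before assert p: p ∧ (¬b)
Before b := ¬y: p ∧ y
Before b := (¬y) ∨ (¬on): p ∧ y
Answer: WP = p ∧ y


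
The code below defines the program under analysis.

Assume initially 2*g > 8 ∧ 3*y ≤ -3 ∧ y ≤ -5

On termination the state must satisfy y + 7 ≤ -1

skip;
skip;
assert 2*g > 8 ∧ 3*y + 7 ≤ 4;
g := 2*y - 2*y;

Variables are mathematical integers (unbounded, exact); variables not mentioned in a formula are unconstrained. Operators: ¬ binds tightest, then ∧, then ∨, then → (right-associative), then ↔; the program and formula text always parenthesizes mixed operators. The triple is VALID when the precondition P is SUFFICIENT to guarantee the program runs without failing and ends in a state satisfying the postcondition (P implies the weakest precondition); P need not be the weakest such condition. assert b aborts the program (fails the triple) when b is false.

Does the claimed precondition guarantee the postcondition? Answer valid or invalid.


Working backward. After the program, the postcondition y + 7 ≤ -1 must hold; in canonical form it is y ≤ -8.
Before g := 2*y - 2*y: y ≤ -8
Before assert 2*g > 8 ∧ 3*y + 7 ≤ 4: 2*g > 8 ∧ 3*y ≤ -3 ∧ y ≤ -8
Before skip: 2*g > 8 ∧ 3*y ≤ -3 ∧ y ≤ -8
Before skip: 2*g > 8 ∧ 3*y ≤ -3 ∧ y ≤ -8
The weakest precondition is 2*g > 8 ∧ 3*y ≤ -3 ∧ y ≤ -8.
Check whether 2*g > 8 ∧ 3*y ≤ -3 ∧ y ≤ -5 implies it.
Countermodel: at the initial state g = 5, y = -7, the precondition holds but the weakest precondition fails.
Answer: invalid


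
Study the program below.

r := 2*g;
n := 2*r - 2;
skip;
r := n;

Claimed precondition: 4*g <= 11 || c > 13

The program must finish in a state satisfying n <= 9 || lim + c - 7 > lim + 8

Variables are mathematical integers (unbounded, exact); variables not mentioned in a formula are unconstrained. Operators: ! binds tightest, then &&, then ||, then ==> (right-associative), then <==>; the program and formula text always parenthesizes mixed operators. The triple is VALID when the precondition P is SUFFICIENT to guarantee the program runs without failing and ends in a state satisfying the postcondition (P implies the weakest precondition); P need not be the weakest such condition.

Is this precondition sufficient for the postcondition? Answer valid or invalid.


Working backward. After the program, the postcondition n <= 9 || lim + c - 7 > lim + 8 must hold; in canonical form it is n <= 9 || c > 15.
Before r := n: n <= 9 || c > 15
Before skip: n <= 9 || c > 15
Before n := 2*r - 2: 2*r <= 11 || c > 15
Before r := 2*g: 4*g <= 11 || c > 15
The weakest precondition is 4*g <= 11 || c > 15.
Check whether 4*g <= 11 || c > 13 implies it.
Countermodel: at the initial state c = 14, g = 3, the precondition holds but the weakest precondition fails.
Answer: invalid


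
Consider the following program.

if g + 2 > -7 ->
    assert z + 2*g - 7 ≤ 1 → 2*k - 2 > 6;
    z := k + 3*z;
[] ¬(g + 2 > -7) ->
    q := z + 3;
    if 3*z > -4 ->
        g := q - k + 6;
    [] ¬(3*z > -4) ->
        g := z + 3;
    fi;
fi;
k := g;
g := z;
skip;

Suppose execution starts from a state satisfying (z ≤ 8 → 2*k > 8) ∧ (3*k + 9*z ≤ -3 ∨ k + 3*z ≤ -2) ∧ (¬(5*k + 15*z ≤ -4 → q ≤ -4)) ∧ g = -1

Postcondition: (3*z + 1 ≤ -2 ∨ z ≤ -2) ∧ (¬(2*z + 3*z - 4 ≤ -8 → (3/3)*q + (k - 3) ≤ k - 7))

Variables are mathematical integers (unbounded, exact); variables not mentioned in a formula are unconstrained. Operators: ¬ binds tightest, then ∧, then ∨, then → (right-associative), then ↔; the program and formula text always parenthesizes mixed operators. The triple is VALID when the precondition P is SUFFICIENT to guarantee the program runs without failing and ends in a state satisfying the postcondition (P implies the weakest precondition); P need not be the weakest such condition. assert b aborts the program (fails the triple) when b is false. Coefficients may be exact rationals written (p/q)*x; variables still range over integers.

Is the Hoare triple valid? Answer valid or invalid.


Working backward. After the program, the postcondition (3*z + 1 ≤ -2 ∨ z ≤ -2) ∧ (¬(2*z + 3*z - 4 ≤ -8 → (3/3)*q + (k - 3) ≤ k - 7)) must hold; in canonical form it is (3*z ≤ -3 ∨ z ≤ -2) ∧ (¬(5*z ≤ -4 → q ≤ -4)).
Before skip: (3*z ≤ -3 ∨ z ≤ -2) ∧ (¬(5*z ≤ -4 → q ≤ -4))
Before g := z: (3*z ≤ -3 ∨ z ≤ -2) ∧ (¬(5*z ≤ -4 → q ≤ -4))
Before k := g: (3*z ≤ -3 ∨ z ≤ -2) ∧ (¬(5*z ≤ -4 → q ≤ -4))
Then branch requires (2*g + z ≤ 8 → 2*k > 8) ∧ (3*k + 9*z ≤ -3 ∨ k + 3*z ≤ -2) ∧ (¬(5*k + 15*z ≤ -4 → q ≤ -4)); else branch requires (3*z > -4 → ((3*z ≤ -3 ∨ z ≤ -2) ∧ (¬(5*z ≤ -4 → z ≤ -7)))) ∧ ((¬(3*z > -4)) → ((3*z ≤ -3 ∨ z ≤ -2) ∧ (¬(5*z ≤ -4 → z ≤ -7)))).
Before the if: (g > -9 → ((2*g + z ≤ 8 → 2*k > 8) ∧ (3*k + 9*z ≤ -3 ∨ k + 3*z ≤ -2) ∧ (¬(5*k + 15*z ≤ -4 → q ≤ -4)))) ∧ ((¬(g > -9)) → ((3*z > -4 → ((3*z ≤ -3 ∨ z ≤ -2) ∧ (¬(5*z ≤ -4 → z ≤ -7)))) ∧ ((¬(3*z > -4)) → ((3*z ≤ -3 ∨ z ≤ -2) ∧ (¬(5*z ≤ -4 → z ≤ -7))))))
The weakest precondition is (g > -9 → ((2*g + z ≤ 8 → 2*k > 8) ∧ (3*k + 9*z ≤ -3 ∨ k + 3*z ≤ -2) ∧ (¬(5*k + 15*z ≤ -4 → q ≤ -4)))) ∧ ((¬(g > -9)) → ((3*z > -4 → ((3*z ≤ -3 ∨ z ≤ -2) ∧ (¬(5*z ≤ -4 → z ≤ -7)))) ∧ ((¬(3*z > -4)) → ((3*z ≤ -3 ∨ z ≤ -2) ∧ (¬(5*z ≤ -4 → z ≤ -7)))))).
Check whether (z ≤ 8 → 2*k > 8) ∧ (3*k + 9*z ≤ -3 ∨ k + 3*z ≤ -2) ∧ (¬(5*k + 15*z ≤ -4 → q ≤ -4)) ∧ g = -1 implies it.
Countermodel: at the initial state g = -1, k = -31, q = -3, z = 10, the precondition holds but the weakest precondition fails.
Answer: invalid


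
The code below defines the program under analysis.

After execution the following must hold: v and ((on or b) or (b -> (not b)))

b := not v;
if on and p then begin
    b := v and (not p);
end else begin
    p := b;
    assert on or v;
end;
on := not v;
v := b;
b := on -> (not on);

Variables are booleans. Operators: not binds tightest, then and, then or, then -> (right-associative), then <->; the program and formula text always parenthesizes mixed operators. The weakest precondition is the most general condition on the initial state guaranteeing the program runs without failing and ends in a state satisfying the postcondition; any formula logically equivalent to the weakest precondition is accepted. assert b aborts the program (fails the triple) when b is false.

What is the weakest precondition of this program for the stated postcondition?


Working backward. After the program, the postcondition v and ((on or b) or (b -> (not b))) must hold; in canonical form it is v and (on or b or (b -> (not b))).
Before b := on -> (not on): v and (on or (on -> (not on)) or ((on -> (not on)) -> (not (on -> (not on)))))
Before v := b: b and (on or (on -> (not on)) or ((on -> (not on)) -> (not (on -> (not on)))))
Before on := not v: b and ((not v) or ((not v) -> v) or (((not v) -> v) -> (not ((not v) -> v))))
Then branch requires v and (not p) and ((not v) or ((not v) -> v) or (((not v) -> v) -> (not ((not v) -> v)))); else branch requires (on or v) and b and ((not v) or ((not v) -> v) or (((not v) -> v) -> (not ((not v) -> v)))).
Before the if: ((on and p) -> (v and (not p) and ((not v) or ((not v) -> v) or (((not v) -> v) -> (not ((not v) -> v)))))) and ((not (on and p)) -> ((on or v) and b and ((not v) or ((not v) -> v) or (((not v) -> v) -> (not ((not v) -> v))))))
Before b := not v: ((on and p) -> (v and (not p) and ((not v) or ((not v) -> v) or (((not v) -> v) -> (not ((not v) -> v)))))) and ((not (on and p)) -> ((on or v) and (not v) and ((not v) or ((not v) -> v) or (((not v) -> v) -> (not ((not v) -> v))))))
Answer: WP = ((on and p) -> (v and (not p) and ((not v) or ((not v) -> v) or (((not v) -> v) -> (not ((not v) -> v)))))) and ((not (on and p)) -> ((on or v) and (not v) and ((not v) or ((not v) -> v) or (((not v) -> v) -> (not ((not v) -> v))))))


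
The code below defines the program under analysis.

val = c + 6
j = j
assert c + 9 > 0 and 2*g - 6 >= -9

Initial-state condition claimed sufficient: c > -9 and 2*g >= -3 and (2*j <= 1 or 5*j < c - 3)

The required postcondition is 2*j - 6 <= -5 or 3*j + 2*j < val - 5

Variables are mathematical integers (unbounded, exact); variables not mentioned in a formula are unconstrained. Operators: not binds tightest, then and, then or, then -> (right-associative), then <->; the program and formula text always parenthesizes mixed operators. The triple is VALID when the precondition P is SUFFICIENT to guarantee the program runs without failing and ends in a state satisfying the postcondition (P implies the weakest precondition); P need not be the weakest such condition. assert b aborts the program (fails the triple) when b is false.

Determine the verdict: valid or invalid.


Working backward. After the program, the postcondition 2*j - 6 <= -5 or 3*j + 2*j < val - 5 must hold; in canonical form it is 2*j <= 1 or 5*j < val - 5.
Before assert c + 9 > 0 and 2*g - 6 >= -9: c > -9 and 2*g >= -3 and (2*j <= 1 or 5*j < val - 5)
Before j := j: c > -9 and 2*g >= -3 and (2*j <= 1 or 5*j < val - 5)
Before val := c + 6: c > -9 and 2*g >= -3 and (2*j <= 1 or 5*j < c + 1)
The weakest precondition is c > -9 and 2*g >= -3 and (2*j <= 1 or 5*j < c + 1).
Check whether c > -9 and 2*g >= -3 and (2*j <= 1 or 5*j < c - 3) implies it.
Every state satisfying the precondition satisfies the weakest precondition: the implication holds.
Answer: valid


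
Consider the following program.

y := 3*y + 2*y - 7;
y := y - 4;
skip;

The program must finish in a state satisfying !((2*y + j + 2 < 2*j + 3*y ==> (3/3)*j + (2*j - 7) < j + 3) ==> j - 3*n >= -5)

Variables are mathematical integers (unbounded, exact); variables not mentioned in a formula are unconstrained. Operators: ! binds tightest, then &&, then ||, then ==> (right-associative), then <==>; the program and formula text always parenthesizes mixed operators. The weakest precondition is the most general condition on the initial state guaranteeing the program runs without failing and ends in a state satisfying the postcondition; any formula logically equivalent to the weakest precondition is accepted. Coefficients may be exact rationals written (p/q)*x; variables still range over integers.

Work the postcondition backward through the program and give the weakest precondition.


Working backward. After the program, the postcondition !((2*y + j + 2 < 2*j + 3*y ==> (3/3)*j + (2*j - 7) < j + 3) ==> j - 3*n >= -5) must hold; in canonical form it is !((j + y > 2 ==> 2*j < 10) ==> j >= 3*n - 5).
Before skip: !((j + y > 2 ==> 2*j < 10) ==> j >= 3*n - 5)
Before y := y - 4: !((j + y > 6 ==> 2*j < 10) ==> j >= 3*n - 5)
Before y := 3*y + 2*y - 7: !((j + 5*y > 13 ==> 2*j < 10) ==> j >= 3*n - 5)
Answer: WP = !((j + 5*y > 13 ==> 2*j < 10) ==> j >= 3*n - 5)


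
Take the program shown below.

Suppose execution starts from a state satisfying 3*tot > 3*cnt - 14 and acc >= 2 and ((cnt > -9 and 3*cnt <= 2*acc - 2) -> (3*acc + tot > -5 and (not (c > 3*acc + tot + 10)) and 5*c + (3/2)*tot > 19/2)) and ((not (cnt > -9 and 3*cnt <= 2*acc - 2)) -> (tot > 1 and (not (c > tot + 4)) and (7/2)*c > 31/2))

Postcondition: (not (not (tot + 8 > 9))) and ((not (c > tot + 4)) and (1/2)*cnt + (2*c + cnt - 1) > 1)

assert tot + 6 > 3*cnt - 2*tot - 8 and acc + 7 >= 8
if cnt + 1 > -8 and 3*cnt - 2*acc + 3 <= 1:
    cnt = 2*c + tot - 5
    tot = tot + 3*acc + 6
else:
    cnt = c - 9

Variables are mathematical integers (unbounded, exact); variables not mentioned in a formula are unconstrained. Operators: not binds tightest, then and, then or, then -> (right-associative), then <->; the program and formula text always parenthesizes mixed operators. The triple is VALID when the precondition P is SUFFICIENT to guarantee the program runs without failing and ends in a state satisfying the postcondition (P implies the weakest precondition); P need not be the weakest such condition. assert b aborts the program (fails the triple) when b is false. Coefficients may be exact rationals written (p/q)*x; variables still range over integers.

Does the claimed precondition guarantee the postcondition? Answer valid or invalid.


Working backward. After the program, the postcondition (not (not (tot + 8 > 9))) and ((not (c > tot + 4)) and (1/2)*cnt + (2*c + cnt - 1) > 1) must hold; in canonical form it is tot > 1 and (not (c > tot + 4)) and 2*c + (3/2)*cnt > 2.
Then branch requires 3*acc + tot > -5 and (not (c > 3*acc + tot + 10)) and 5*c + (3/2)*tot > 19/2; else branch requires tot > 1 and (not (c > tot + 4)) and (7/2)*c > 31/2.
Before the if: ((cnt > -9 and 3*cnt <= 2*acc - 2) -> (3*acc + tot > -5 and (not (c > 3*acc + tot + 10)) and 5*c + (3/2)*tot > 19/2)) and ((not (cnt > -9 and 3*cnt <= 2*acc - 2)) -> (tot > 1 and (not (c > tot + 4)) and (7/2)*c > 31/2))
Before assert tot + 6 > 3*cnt - 2*tot - 8 and acc + 7 >= 8: 3*tot > 3*cnt - 14 and acc >= 1 and ((cnt > -9 and 3*cnt <= 2*acc - 2) -> (3*acc + tot > -5 and (not (c > 3*acc + tot + 10)) and 5*c + (3/2)*tot > 19/2)) and ((not (cnt > -9 and 3*cnt <= 2*acc - 2)) -> (tot > 1 and (not (c > tot + 4)) and (7/2)*c > 31/2))
The weakest precondition is 3*tot > 3*cnt - 14 and acc >= 1 and ((cnt > -9 and 3*cnt <= 2*acc - 2) -> (3*acc + tot > -5 and (not (c > 3*acc + tot + 10)) and 5*c + (3/2)*tot > 19/2)) and ((not (cnt > -9 and 3*cnt <= 2*acc - 2)) -> (tot > 1 and (not (c > tot + 4)) and (7/2)*c > 31/2)).
Check whether 3*tot > 3*cnt - 14 and acc >= 2 and ((cnt > -9 and 3*cnt <= 2*acc - 2) -> (3*acc + tot > -5 and (not (c > 3*acc + tot + 10)) and 5*c + (3/2)*tot > 19/2)) and ((not (cnt > -9 and 3*cnt <= 2*acc - 2)) -> (tot > 1 and (not (c > tot + 4)) and (7/2)*c > 31/2)) implies it.
Every state satisfying the precondition satisfies the weakest precondition: the implication holds.
Answer: valid


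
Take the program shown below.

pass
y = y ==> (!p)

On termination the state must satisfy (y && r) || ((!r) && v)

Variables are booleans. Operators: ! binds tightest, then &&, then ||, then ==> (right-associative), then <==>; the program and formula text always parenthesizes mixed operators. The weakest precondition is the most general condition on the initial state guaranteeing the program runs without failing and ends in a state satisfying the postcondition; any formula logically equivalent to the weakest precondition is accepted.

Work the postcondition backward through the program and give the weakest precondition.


Working backward. After the program, (y && r) || ((!r) && v) must hold.
Before y := y ==> (!p): ((y ==> (!p)) && r) || ((!r) && v)
Before skip: ((y ==> (!p)) && r) || ((!r) && v)
Answer: WP = ((y ==> (!p)) && r) || ((!r) && v)


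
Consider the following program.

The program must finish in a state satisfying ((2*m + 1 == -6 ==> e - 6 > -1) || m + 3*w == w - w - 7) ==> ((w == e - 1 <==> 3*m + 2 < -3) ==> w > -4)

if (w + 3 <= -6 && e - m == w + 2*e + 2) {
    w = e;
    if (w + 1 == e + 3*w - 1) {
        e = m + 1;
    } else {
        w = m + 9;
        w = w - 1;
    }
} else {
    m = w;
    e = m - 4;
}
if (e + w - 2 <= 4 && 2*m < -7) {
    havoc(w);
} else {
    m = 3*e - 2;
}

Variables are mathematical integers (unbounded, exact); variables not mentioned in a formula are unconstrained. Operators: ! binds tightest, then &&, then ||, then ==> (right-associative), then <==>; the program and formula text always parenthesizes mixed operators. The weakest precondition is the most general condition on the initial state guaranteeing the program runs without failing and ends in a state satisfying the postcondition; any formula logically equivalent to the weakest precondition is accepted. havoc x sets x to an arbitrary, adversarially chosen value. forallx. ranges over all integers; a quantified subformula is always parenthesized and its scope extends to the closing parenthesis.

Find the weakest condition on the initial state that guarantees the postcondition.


Working backward. After the program, the postcondition ((2*m + 1 == -6 ==> e - 6 > -1) || m + 3*w == w - w - 7) ==> ((w == e - 1 <==> 3*m + 2 < -3) ==> w > -4) must hold; in canonical form it is ((2*m == -7 ==> e > 5) || m + 3*w == -7) ==> ((w == e - 1 <==> 3*m < -5) ==> w > -4).
Then branch requires forall w_1. (((2*m == -7 ==> e > 5) || m + 3*w_1 == -7) ==> ((w_1 == e - 1 <==> 3*m < -5) ==> w_1 > -4)); else branch requires ((6*e == -3 ==> e > 5) || 3*e + 3*w == -5) ==> ((w == e - 1 <==> 9*e < 1) ==> w > -4).
Before the if: ((e + w <= 6 && 2*m < -7) ==> (forall w_1. (((2*m == -7 ==> e > 5) || m + 3*w_1 == -7) ==> ((w_1 == e - 1 <==> 3*m < -5) ==> w_1 > -4)))) && ((!(e + w <= 6 && 2*m < -7)) ==> (((6*e == -3 ==> e > 5) || 3*e + 3*w == -5) ==> ((w == e - 1 <==> 9*e < 1) ==> w > -4)))
Then branch requires (3*e == 2 ==> (((e + m <= 5 && 2*m < -7) ==> (forall w_1. (((2*m == -7 ==> m > 4) || m + 3*w_1 == -7) ==> ((w_1 == m <==> 3*m < -5) ==> w_1 > -4)))) && ((!(e + m <= 5 && 2*m < -7)) ==> (((6*m == -9 ==> m > 4) || 3*e + 3*m == -8) ==> ((e == m <==> 9*m < -8) ==> e > -4))))) && ((!(3*e == 2)) ==> (((e + m <= -2 && 2*m < -7) ==> (forall w_1. (((2*m == -7 ==> e > 5) || m + 3*w_1 == -7) ==> ((w_1 == e - 1 <==> 3*m < -5) ==> w_1 > -4)))) && ((!(e + m <= -2 && 2*m < -7)) ==> (((6*e == -3 ==> e > 5) || 3*e + 3*m == -29) ==> ((m == e - 9 <==> 9*e < 1) ==> m > -12))))); else branch requires ((2*w <= 10 && 2*w < -7) ==> (forall w_1. (((2*w == -7 ==> w > 9) || w + 3*w_1 == -7) ==> ((w_1 == w - 5 <==> 3*w < -5) ==> w_1 > -4)))) && ((!(2*w <= 10 && 2*w < -7)) ==> (((6*w == 21 ==> w > 9) || 6*w == 7) ==> ((!(9*w < 37)) ==> w > -4))).
Before the if: ((w <= -9 && e + m + w == -2) ==> ((3*e == 2 ==> (((e + m <= 5 && 2*m < -7) ==> (forall w_1. (((2*m == -7 ==> m > 4) || m + 3*w_1 == -7) ==> ((w_1 == m <==> 3*m < -5) ==> w_1 > -4)))) && ((!(e + m <= 5 && 2*m < -7)) ==> (((6*m == -9 ==> m > 4) || 3*e + 3*m == -8) ==> ((e == m <==> 9*m < -8) ==> e > -4))))) && ((!(3*e == 2)) ==> (((e + m <= -2 && 2*m < -7) ==> (forall w_1. (((2*m == -7 ==> e > 5) || m + 3*w_1 == -7) ==> ((w_1 == e - 1 <==> 3*m < -5) ==> w_1 > -4)))) && ((!(e + m <= -2 && 2*m < -7)) ==> (((6*e == -3 ==> e > 5) || 3*e + 3*m == -29) ==> ((m == e - 9 <==> 9*e < 1) ==> m > -12))))))) && ((!(w <= -9 && e + m + w == -2)) ==> (((2*w <= 10 && 2*w < -7) ==> (forall w_1. (((2*w == -7 ==> w > 9) || w + 3*w_1 == -7) ==> ((w_1 == w - 5 <==> 3*w < -5) ==> w_1 > -4)))) && ((!(2*w <= 10 && 2*w < -7)) ==> (((6*w == 21 ==> w > 9) || 6*w == 7) ==> ((!(9*w < 37)) ==> w > -4)))))
Answer: WP = ((w <= -9 && e + m + w == -2) ==> ((3*e == 2 ==> (((e + m <= 5 && 2*m < -7) ==> (forall w_1. (((2*m == -7 ==> m > 4) || m + 3*w_1 == -7) ==> ((w_1 == m <==> 3*m < -5) ==> w_1 > -4)))) && ((!(e + m <= 5 && 2*m < -7)) ==> (((6*m == -9 ==> m > 4) || 3*e + 3*m == -8) ==> ((e == m <==> 9*m < -8) ==> e > -4))))) && ((!(3*e == 2)) ==> (((e + m <= -2 && 2*m < -7) ==> (forall w_1. (((2*m == -7 ==> e > 5) || m + 3*w_1 == -7) ==> ((w_1 == e - 1 <==> 3*m < -5) ==> w_1 > -4)))) && ((!(e + m <= -2 && 2*m < -7)) ==> (((6*e == -3 ==> e > 5) || 3*e + 3*m == -29) ==> ((m == e - 9 <==> 9*e < 1) ==> m > -12))))))) && ((!(w <= -9 && e + m + w == -2)) ==> (((2*w <= 10 && 2*w < -7) ==> (forall w_1. (((2*w == -7 ==> w > 9) || w + 3*w_1 == -7) ==> ((w_1 == w - 5 <==> 3*w < -5) ==> w_1 > -4)))) && ((!(2*w <= 10 && 2*w < -7)) ==> (((6*w == 21 ==> w > 9) || 6*w == 7) ==> ((!(9*w < 37)) ==> w > -4)))))


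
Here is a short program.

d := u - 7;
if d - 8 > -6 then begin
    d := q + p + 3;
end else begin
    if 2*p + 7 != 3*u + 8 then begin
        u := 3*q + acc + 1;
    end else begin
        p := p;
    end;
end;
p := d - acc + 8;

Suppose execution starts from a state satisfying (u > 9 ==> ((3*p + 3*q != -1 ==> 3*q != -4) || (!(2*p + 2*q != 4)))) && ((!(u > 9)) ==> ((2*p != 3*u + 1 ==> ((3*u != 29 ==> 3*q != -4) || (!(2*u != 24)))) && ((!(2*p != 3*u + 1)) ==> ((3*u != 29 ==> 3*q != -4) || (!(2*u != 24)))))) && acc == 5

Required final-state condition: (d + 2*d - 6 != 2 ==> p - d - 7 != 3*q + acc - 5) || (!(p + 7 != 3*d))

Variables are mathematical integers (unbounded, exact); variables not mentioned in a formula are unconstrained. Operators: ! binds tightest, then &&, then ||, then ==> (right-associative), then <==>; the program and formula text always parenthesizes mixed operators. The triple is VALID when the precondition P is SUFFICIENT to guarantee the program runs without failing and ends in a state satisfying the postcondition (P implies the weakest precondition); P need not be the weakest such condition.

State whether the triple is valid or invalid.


Working backward. After the program, the postcondition (d + 2*d - 6 != 2 ==> p - d - 7 != 3*q + acc - 5) || (!(p + 7 != 3*d)) must hold; in canonical form it is (3*d != 8 ==> p != acc + d + 3*q + 2) || (!(p != 3*d - 7)).
Before p := d - acc + 8: (3*d != 8 ==> 2*acc + 3*q != 6) || (!(acc + 2*d != 15))
Then branch requires (3*p + 3*q != -1 ==> 2*acc + 3*q != 6) || (!(acc + 2*p + 2*q != 9)); else branch requires (2*p != 3*u + 1 ==> ((3*d != 8 ==> 2*acc + 3*q != 6) || (!(acc + 2*d != 15)))) && ((!(2*p != 3*u + 1)) ==> ((3*d != 8 ==> 2*acc + 3*q != 6) || (!(acc + 2*d != 15)))).
Before the if: (d > 2 ==> ((3*p + 3*q != -1 ==> 2*acc + 3*q != 6) || (!(acc + 2*p + 2*q != 9)))) && ((!(d > 2)) ==> ((2*p != 3*u + 1 ==> ((3*d != 8 ==> 2*acc + 3*q != 6) || (!(acc + 2*d != 15)))) && ((!(2*p != 3*u + 1)) ==> ((3*d != 8 ==> 2*acc + 3*q != 6) || (!(acc + 2*d != 15))))))
Before d := u - 7: (u > 9 ==> ((3*p + 3*q != -1 ==> 2*acc + 3*q != 6) || (!(acc + 2*p + 2*q != 9)))) && ((!(u > 9)) ==> ((2*p != 3*u + 1 ==> ((3*u != 29 ==> 2*acc + 3*q != 6) || (!(acc + 2*u != 29)))) && ((!(2*p != 3*u + 1)) ==> ((3*u != 29 ==> 2*acc + 3*q != 6) || (!(acc + 2*u != 29))))))
The weakest precondition is (u > 9 ==> ((3*p + 3*q != -1 ==> 2*acc + 3*q != 6) || (!(acc + 2*p + 2*q != 9)))) && ((!(u > 9)) ==> ((2*p != 3*u + 1 ==> ((3*u != 29 ==> 2*acc + 3*q != 6) || (!(acc + 2*u != 29)))) && ((!(2*p != 3*u + 1)) ==> ((3*u != 29 ==> 2*acc + 3*q != 6) || (!(acc + 2*u != 29)))))).
Check whether (u > 9 ==> ((3*p + 3*q != -1 ==> 3*q != -4) || (!(2*p + 2*q != 4)))) && ((!(u > 9)) ==> ((2*p != 3*u + 1 ==> ((3*u != 29 ==> 3*q != -4) || (!(2*u != 24)))) && ((!(2*p != 3*u + 1)) ==> ((3*u != 29 ==> 3*q != -4) || (!(2*u != 24)))))) && acc == 5 implies it.
Every state satisfying the precondition satisfies the weakest precondition: the implication holds.
Answer: valid
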